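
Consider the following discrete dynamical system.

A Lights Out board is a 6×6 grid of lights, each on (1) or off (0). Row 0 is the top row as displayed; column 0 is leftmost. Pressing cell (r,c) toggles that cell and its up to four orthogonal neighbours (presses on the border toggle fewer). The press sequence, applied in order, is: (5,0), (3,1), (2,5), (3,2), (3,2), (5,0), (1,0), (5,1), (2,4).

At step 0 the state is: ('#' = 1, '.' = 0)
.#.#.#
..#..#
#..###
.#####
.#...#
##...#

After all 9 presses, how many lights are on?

gen 0: .#.#.#
..#..#
#..###
.#####
.#...#
##...#
gen 1: .#.#.#
..#..#
#..###
.#####
##...#
.....#
gen 2: .#.#.#
..#..#
##.###
#..###
#....#
.....#
gen 3: .#.#.#
..#...
##.#..
#..##.
#....#
.....#
gen 4: .#.#.#
..#...
####..
###.#.
#.#..#
.....#
gen 5: .#.#.#
..#...
##.#..
#..##.
#....#
.....#
gen 6: .#.#.#
..#...
##.#..
#..##.
.....#
##...#
gen 7: ##.#.#
###...
.#.#..
#..##.
.....#
##...#
gen 8: ##.#.#
###...
.#.#..
#..##.
.#...#
..#..#
gen 9: ##.#.#
###.#.
.#..##
#..#..
.#...#
..#..#

17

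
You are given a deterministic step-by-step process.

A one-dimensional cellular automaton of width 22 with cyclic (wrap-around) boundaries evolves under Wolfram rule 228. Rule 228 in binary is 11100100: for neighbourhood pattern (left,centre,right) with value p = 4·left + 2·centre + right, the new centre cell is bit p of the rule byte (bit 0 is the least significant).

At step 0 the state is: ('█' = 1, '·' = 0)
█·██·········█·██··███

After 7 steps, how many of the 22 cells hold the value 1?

2

t=0: █·██·········█·██··███
t=1: ██·█·········██·█···██
t=2: ████··········███····█
t=3: ████···········██·····
t=4: ·███············█·····
t=5: ··██············█·····
t=6: ···█············█·····
t=7: ···█············█·····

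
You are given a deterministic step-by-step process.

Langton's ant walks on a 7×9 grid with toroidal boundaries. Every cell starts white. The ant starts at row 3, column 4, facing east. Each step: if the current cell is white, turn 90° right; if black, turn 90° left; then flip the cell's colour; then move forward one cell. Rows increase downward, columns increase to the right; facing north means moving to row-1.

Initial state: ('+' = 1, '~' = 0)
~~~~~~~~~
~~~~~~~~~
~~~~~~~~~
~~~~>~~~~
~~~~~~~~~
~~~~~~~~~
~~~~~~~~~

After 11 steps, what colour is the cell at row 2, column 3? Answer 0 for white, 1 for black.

1

k=0  ~~~~~~~~~
~~~~~~~~~
~~~~~~~~~
~~~~>~~~~
~~~~~~~~~
~~~~~~~~~
~~~~~~~~~
k=1  ~~~~~~~~~
~~~~~~~~~
~~~~~~~~~
~~~~+~~~~
~~~~v~~~~
~~~~~~~~~
~~~~~~~~~
k=2  ~~~~~~~~~
~~~~~~~~~
~~~~~~~~~
~~~~+~~~~
~~~<+~~~~
~~~~~~~~~
~~~~~~~~~
k=3  ~~~~~~~~~
~~~~~~~~~
~~~~~~~~~
~~~^+~~~~
~~~++~~~~
~~~~~~~~~
~~~~~~~~~
k=4  ~~~~~~~~~
~~~~~~~~~
~~~~~~~~~
~~~+>~~~~
~~~++~~~~
~~~~~~~~~
~~~~~~~~~
k=5  ~~~~~~~~~
~~~~~~~~~
~~~~^~~~~
~~~+~~~~~
~~~++~~~~
~~~~~~~~~
~~~~~~~~~
k=6  ~~~~~~~~~
~~~~~~~~~
~~~~+>~~~
~~~+~~~~~
~~~++~~~~
~~~~~~~~~
~~~~~~~~~
k=7  ~~~~~~~~~
~~~~~~~~~
~~~~++~~~
~~~+~v~~~
~~~++~~~~
~~~~~~~~~
~~~~~~~~~
k=8  ~~~~~~~~~
~~~~~~~~~
~~~~++~~~
~~~+<+~~~
~~~++~~~~
~~~~~~~~~
~~~~~~~~~
k=9  ~~~~~~~~~
~~~~~~~~~
~~~~^+~~~
~~~+++~~~
~~~++~~~~
~~~~~~~~~
~~~~~~~~~
k=10  ~~~~~~~~~
~~~~~~~~~
~~~<~+~~~
~~~+++~~~
~~~++~~~~
~~~~~~~~~
~~~~~~~~~
k=11  ~~~~~~~~~
~~~^~~~~~
~~~+~+~~~
~~~+++~~~
~~~++~~~~
~~~~~~~~~
~~~~~~~~~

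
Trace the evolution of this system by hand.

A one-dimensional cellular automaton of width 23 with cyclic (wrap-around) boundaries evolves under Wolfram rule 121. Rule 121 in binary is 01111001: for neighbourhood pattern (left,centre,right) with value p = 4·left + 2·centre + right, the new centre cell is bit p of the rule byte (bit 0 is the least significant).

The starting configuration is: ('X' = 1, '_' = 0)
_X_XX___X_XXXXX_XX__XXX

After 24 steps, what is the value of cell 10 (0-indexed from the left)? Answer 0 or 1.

gen 0: _X_XX___X_XXXXX_XX__XXX
gen 1: X_XXXXX__XX___XXXXX_X_X
gen 2: XXX___XX_XXXX_X___XX_XX
gen 3: __XXX_XXXX__XX_XX_XXXX_
gen 4: X_X_XXX__XX_XXXXXXX__XX
gen 5: XX_XX_XX_XXXX_____XX_X_
gen 6: XXXXXXXXXX__XXXXX_XXX_X
gen 7: _________XX_X___XXX_XXX
gen 8: XXXXXXXX_XXX_XX_X_XXX_X
gen 9: _______XXX_XXXXX_XX_XXX
gen 10: XXXXXX_X_XXX___XXXXXX_X
gen 11: _____XX_XX_XXX_X____XXX
gen 12: XXXX_XXXXXXX_XX_XXX_X_X
gen 13: ___XXX_____XXXXXX_XX_XX
gen 14: XX_X_XXXXX_X____XXXXXXX
gen 15: _XX_XX___XX_XXX_X______
gen 16: _XXXXXXX_XXXX_XX_XXXXXX
gen 17: XX_____XXX__XXXXXX____X
gen 18: _XXXXX_X_XX_X____XXXX_X
gen 19: XX___XX_XXXX_XXX_X__XX_
gen 20: XXXX_XXXX__XXX_XX_X_XXX
gen 21: ___XXX__XX_X_XXXXX_XX__
gen 22: XX_X_XX_XXX_XX___XXXXXX
gen 23: _XX_XXXXX_XXXXXX_X_____
gen 24: _XXXX___XXX____XX_XXXXX

1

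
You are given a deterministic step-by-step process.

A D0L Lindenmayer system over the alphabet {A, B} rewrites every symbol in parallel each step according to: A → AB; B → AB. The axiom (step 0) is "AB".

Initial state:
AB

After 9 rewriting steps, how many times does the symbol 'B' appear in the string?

[0] AB
[1] ABAB
[2] ABABABAB
[3] ABABABABABABABAB
[4] ABABABABABABABABABABABABABABABAB
[5] ABABABABABABABABABABABABABABABABABABABABABABABABABABABABABABABAB
[6] ABABABABABABABABABABABABABABABABABABABABABABABABABABABABAB…ABABABABABABABABABABABABABABABABABABABABABABABABABABABABAB  (len 128)
[7] ABABABABABABABABABABABABABABABABABABABABABABABABABABABABAB…ABABABABABABABABABABABABABABABABABABABABABABABABABABABABAB  (len 256)
[8] ABABABABABABABABABABABABABABABABABABABABABABABABABABABABAB…ABABABABABABABABABABABABABABABABABABABABABABABABABABABABAB  (len 512)
[9] ABABABABABABABABABABABABABABABABABABABABABABABABABABABABAB…ABABABABABABABABABABABABABABABABABABABABABABABABABABABABAB  (len 1024)

512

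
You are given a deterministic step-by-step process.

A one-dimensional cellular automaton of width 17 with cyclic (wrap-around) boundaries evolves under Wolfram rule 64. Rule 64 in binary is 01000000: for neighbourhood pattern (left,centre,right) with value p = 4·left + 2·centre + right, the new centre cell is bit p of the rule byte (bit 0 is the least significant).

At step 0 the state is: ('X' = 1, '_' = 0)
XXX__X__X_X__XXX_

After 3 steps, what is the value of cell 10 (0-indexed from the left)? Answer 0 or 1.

0

step 0: XXX__X__X_X__XXX_
step 1: __X____________X_
step 2: _________________
step 3: _________________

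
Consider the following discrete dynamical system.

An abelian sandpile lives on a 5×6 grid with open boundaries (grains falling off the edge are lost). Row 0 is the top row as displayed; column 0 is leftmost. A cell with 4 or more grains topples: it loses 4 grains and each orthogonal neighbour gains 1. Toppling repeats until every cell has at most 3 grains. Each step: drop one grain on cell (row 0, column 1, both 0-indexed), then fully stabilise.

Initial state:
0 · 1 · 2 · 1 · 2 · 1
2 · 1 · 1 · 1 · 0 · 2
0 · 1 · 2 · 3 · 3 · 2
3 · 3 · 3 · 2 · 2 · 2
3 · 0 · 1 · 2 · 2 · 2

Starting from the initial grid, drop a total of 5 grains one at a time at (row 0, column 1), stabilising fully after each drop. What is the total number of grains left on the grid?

54

k=0  0 · 1 · 2 · 1 · 2 · 1
2 · 1 · 1 · 1 · 0 · 2
0 · 1 · 2 · 3 · 3 · 2
3 · 3 · 3 · 2 · 2 · 2
3 · 0 · 1 · 2 · 2 · 2
k=1  0 · 2 · 2 · 1 · 2 · 1
2 · 1 · 1 · 1 · 0 · 2
0 · 1 · 2 · 3 · 3 · 2
3 · 3 · 3 · 2 · 2 · 2
3 · 0 · 1 · 2 · 2 · 2
k=2  0 · 3 · 2 · 1 · 2 · 1
2 · 1 · 1 · 1 · 0 · 2
0 · 1 · 2 · 3 · 3 · 2
3 · 3 · 3 · 2 · 2 · 2
3 · 0 · 1 · 2 · 2 · 2
k=3  1 · 0 · 3 · 1 · 2 · 1
2 · 2 · 1 · 1 · 0 · 2
0 · 1 · 2 · 3 · 3 · 2
3 · 3 · 3 · 2 · 2 · 2
3 · 0 · 1 · 2 · 2 · 2
k=4  1 · 1 · 3 · 1 · 2 · 1
2 · 2 · 1 · 1 · 0 · 2
0 · 1 · 2 · 3 · 3 · 2
3 · 3 · 3 · 2 · 2 · 2
3 · 0 · 1 · 2 · 2 · 2
k=5  1 · 2 · 3 · 1 · 2 · 1
2 · 2 · 1 · 1 · 0 · 2
0 · 1 · 2 · 3 · 3 · 2
3 · 3 · 3 · 2 · 2 · 2
3 · 0 · 1 · 2 · 2 · 2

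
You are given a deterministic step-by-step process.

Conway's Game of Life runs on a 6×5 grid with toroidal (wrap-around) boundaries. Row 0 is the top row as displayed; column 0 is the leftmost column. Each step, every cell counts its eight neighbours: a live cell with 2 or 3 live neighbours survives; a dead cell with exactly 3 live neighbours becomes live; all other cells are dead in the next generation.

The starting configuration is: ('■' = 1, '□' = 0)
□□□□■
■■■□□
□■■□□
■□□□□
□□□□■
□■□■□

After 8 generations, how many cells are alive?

6

step 0: □□□□■
■■■□□
□■■□□
■□□□□
□□□□■
□■□■□
step 1: □□□■■
■□■■□
□□■□□
■■□□□
■□□□■
■□□■■
step 2: □■□□□
□■■□□
■□■■■
■■□□■
□□□■□
□□□□□
step 3: □■■□□
□□□□■
□□□□□
□■□□□
■□□□■
□□□□□
step 4: □□□□□
□□□□□
□□□□□
■□□□□
■□□□□
■■□□□
step 5: □□□□□
□□□□□
□□□□□
□□□□□
■□□□■
■■□□□
step 6: □□□□□
□□□□□
□□□□□
□□□□□
■■□□■
■■□□■
step 7: ■□□□□
□□□□□
□□□□□
■□□□□
□■□□■
□■□□■
step 8: ■□□□□
□□□□□
□□□□□
■□□□□
□■□□■
□■□□■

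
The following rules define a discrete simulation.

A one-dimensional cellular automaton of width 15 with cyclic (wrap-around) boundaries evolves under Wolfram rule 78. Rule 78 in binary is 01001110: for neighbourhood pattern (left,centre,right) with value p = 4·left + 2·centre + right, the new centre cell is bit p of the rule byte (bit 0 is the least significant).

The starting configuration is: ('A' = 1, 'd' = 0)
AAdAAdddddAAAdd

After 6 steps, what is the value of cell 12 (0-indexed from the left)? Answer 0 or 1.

1

[0] AAdAAdddddAAAdd
[1] AAdAAddddAAdAdA
[2] dAdAAdddAAAdAdA
[3] dAdAAddAAdAdAdA
[4] dAdAAdAAAdAdAdA
[5] dAdAAdAdAdAdAdA
[6] dAdAAdAdAdAdAdA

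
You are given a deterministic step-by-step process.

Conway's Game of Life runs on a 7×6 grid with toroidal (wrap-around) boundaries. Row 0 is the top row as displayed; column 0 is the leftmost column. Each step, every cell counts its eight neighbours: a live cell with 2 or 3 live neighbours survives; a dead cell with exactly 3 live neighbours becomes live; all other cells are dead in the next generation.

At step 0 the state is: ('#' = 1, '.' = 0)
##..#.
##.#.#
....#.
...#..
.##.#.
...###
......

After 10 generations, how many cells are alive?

k=0  ##..#.
##.#.#
....#.
...#..
.##.#.
...###
......
k=1  .##.#.
.###..
#.####
..###.
..#..#
..####
#..#..
k=2  #...#.
......
#....#
#.....
.#...#
###..#
#.....
k=3  .....#
#.....
#....#
.#....
..#..#
..#..#
......
k=4  ......
#.....
##...#
.#...#
###...
......
......
k=5  ......
##...#
.#...#
.....#
###...
.#....
......
k=6  #.....
.#...#
.#..##
..#..#
###...
###...
......
k=7  #.....
.#..##
.##.##
..####
...#.#
#.#...
#.....
k=8  ##....
.####.
.#....
.#....
##...#
##...#
#....#
k=9  ...##.
...#..
##.#..
.##...
..#..#
....#.
......
k=10  ...##.
...#..
##.#..
...#..
.###..
......
...##.

12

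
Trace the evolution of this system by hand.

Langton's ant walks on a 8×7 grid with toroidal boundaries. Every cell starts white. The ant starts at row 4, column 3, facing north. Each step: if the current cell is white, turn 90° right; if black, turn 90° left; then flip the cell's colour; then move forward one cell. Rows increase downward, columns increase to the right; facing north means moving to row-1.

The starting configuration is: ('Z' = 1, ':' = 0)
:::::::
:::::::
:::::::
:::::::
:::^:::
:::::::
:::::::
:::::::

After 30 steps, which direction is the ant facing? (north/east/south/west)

gen 0: :::::::
:::::::
:::::::
:::::::
:::^:::
:::::::
:::::::
:::::::
gen 1: :::::::
:::::::
:::::::
:::::::
:::Z>::
:::::::
:::::::
:::::::
gen 2: :::::::
:::::::
:::::::
:::::::
:::ZZ::
::::v::
:::::::
:::::::
gen 3: :::::::
:::::::
:::::::
:::::::
:::ZZ::
:::<Z::
:::::::
:::::::
gen 4: :::::::
:::::::
:::::::
:::::::
:::^Z::
:::ZZ::
:::::::
:::::::
gen 5: :::::::
:::::::
:::::::
:::::::
::<:Z::
:::ZZ::
:::::::
:::::::
gen 6: :::::::
:::::::
:::::::
::^::::
::Z:Z::
:::ZZ::
:::::::
:::::::
gen 7: :::::::
:::::::
:::::::
::Z>:::
::Z:Z::
:::ZZ::
:::::::
:::::::
gen 8: :::::::
:::::::
:::::::
::ZZ:::
::ZvZ::
:::ZZ::
:::::::
:::::::
gen 9: :::::::
:::::::
:::::::
::ZZ:::
::<ZZ::
:::ZZ::
:::::::
:::::::
gen 10: :::::::
:::::::
:::::::
::ZZ:::
:::ZZ::
::vZZ::
:::::::
:::::::
gen 11: :::::::
:::::::
:::::::
::ZZ:::
:::ZZ::
:<ZZZ::
:::::::
:::::::
gen 12: :::::::
:::::::
:::::::
::ZZ:::
:^:ZZ::
:ZZZZ::
:::::::
:::::::
gen 13: :::::::
:::::::
:::::::
::ZZ:::
:Z>ZZ::
:ZZZZ::
:::::::
:::::::
gen 14: :::::::
:::::::
:::::::
::ZZ:::
:ZZZZ::
:ZvZZ::
:::::::
:::::::
gen 15: :::::::
:::::::
:::::::
::ZZ:::
:ZZZZ::
:Z:>Z::
:::::::
:::::::
gen 16: :::::::
:::::::
:::::::
::ZZ:::
:ZZ^Z::
:Z::Z::
:::::::
:::::::
gen 17: :::::::
:::::::
:::::::
::ZZ:::
:Z<:Z::
:Z::Z::
:::::::
:::::::
gen 18: :::::::
:::::::
:::::::
::ZZ:::
:Z::Z::
:Zv:Z::
:::::::
:::::::
gen 19: :::::::
:::::::
:::::::
::ZZ:::
:Z::Z::
:<Z:Z::
:::::::
:::::::
gen 20: :::::::
:::::::
:::::::
::ZZ:::
:Z::Z::
::Z:Z::
:v:::::
:::::::
gen 21: :::::::
:::::::
:::::::
::ZZ:::
:Z::Z::
::Z:Z::
<Z:::::
:::::::
gen 22: :::::::
:::::::
:::::::
::ZZ:::
:Z::Z::
^:Z:Z::
ZZ:::::
:::::::
gen 23: :::::::
:::::::
:::::::
::ZZ:::
:Z::Z::
Z>Z:Z::
ZZ:::::
:::::::
gen 24: :::::::
:::::::
:::::::
::ZZ:::
:Z::Z::
ZZZ:Z::
Zv:::::
:::::::
gen 25: :::::::
:::::::
:::::::
::ZZ:::
:Z::Z::
ZZZ:Z::
Z:>::::
:::::::
gen 26: :::::::
:::::::
:::::::
::ZZ:::
:Z::Z::
ZZZ:Z::
Z:Z::::
::v::::
gen 27: :::::::
:::::::
:::::::
::ZZ:::
:Z::Z::
ZZZ:Z::
Z:Z::::
:<Z::::
gen 28: :::::::
:::::::
:::::::
::ZZ:::
:Z::Z::
ZZZ:Z::
Z^Z::::
:ZZ::::
gen 29: :::::::
:::::::
:::::::
::ZZ:::
:Z::Z::
ZZZ:Z::
ZZ>::::
:ZZ::::
gen 30: :::::::
:::::::
:::::::
::ZZ:::
:Z::Z::
ZZ^:Z::
ZZ:::::
:ZZ::::

north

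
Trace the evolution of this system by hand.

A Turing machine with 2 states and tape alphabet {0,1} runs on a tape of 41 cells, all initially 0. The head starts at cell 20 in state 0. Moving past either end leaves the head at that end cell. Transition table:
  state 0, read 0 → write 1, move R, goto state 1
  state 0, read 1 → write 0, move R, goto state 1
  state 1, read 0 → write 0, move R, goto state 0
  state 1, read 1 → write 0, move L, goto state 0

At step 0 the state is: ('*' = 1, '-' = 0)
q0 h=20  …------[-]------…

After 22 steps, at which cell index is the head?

39

k=0  q0 h=20  …------[-]------…
k=1  q1 h=21  …-----*[-]------…
k=2  q0 h=22  …----*-[-]------…
k=3  q1 h=23  …---*-*[-]------…
k=4  q0 h=24  …--*-*-[-]------…
k=5  q1 h=25  …-*-*-*[-]------…
k=6  q0 h=26  …*-*-*-[-]------…
k=7  q1 h=27  …-*-*-*[-]------…
k=8  q0 h=28  …*-*-*-[-]------…
k=9  q1 h=29  …-*-*-*[-]------…
k=10  q0 h=30  …*-*-*-[-]------…
k=11  q1 h=31  …-*-*-*[-]------…
k=12  q0 h=32  …*-*-*-[-]------…
k=13  q1 h=33  …-*-*-*[-]------…
k=14  q0 h=34  …*-*-*-[-]------|
k=15  q1 h=35  …-*-*-*[-]-----|
k=16  q0 h=36  …*-*-*-[-]----|
k=17  q1 h=37  …-*-*-*[-]---|
k=18  q0 h=38  …*-*-*-[-]--|
k=19  q1 h=39  …-*-*-*[-]-|
k=20  q0 h=40  …*-*-*-[-]|
k=21  q1 h=40  …*-*-*-[*]|
k=22  q0 h=39  …-*-*-*[-]-|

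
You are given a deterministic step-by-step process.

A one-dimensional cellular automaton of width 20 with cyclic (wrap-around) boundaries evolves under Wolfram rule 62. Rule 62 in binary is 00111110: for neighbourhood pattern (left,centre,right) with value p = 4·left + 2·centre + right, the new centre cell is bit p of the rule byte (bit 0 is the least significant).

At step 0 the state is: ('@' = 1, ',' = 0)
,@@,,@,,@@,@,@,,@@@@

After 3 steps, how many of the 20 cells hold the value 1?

step 0: ,@@,,@,,@@,@,@,,@@@@
step 1: @@,@@@@@@,@@@@@@@,,,
step 2: @,@@,,,,,@@,,,,,,@,@
step 3: ,@@,@,,,@@,@,,,,@@@@

10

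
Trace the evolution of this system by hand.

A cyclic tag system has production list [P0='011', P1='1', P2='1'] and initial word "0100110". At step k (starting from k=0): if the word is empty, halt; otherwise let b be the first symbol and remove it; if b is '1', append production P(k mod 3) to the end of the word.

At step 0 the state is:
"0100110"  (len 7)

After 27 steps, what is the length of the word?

8

[0] "0100110"  (len 7)
[1] "100110"  (len 6)
[2] "001101"  (len 6)
[3] "01101"  (len 5)
[4] "1101"  (len 4)
[5] "1011"  (len 4)
[6] "0111"  (len 4)
[7] "111"  (len 3)
[8] "111"  (len 3)
[9] "111"  (len 3)
[10] "11011"  (len 5)
[11] "10111"  (len 5)
[12] "01111"  (len 5)
[13] "1111"  (len 4)
[14] "1111"  (len 4)
[15] "1111"  (len 4)
[16] "111011"  (len 6)
[17] "110111"  (len 6)
[18] "101111"  (len 6)
[19] "01111011"  (len 8)
[20] "1111011"  (len 7)
[21] "1110111"  (len 7)
[22] "110111011"  (len 9)
[23] "101110111"  (len 9)
[24] "011101111"  (len 9)
[25] "11101111"  (len 8)
[26] "11011111"  (len 8)
[27] "10111111"  (len 8)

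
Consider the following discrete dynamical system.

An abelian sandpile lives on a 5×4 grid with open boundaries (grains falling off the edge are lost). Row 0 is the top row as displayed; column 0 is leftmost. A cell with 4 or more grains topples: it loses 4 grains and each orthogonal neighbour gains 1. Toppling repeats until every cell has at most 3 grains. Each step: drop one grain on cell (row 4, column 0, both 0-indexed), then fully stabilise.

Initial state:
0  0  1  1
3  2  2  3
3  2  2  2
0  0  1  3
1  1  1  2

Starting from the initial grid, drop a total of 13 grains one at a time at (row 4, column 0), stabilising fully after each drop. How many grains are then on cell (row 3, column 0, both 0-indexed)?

3

0) 0  0  1  1
3  2  2  3
3  2  2  2
0  0  1  3
1  1  1  2
1) 0  0  1  1
3  2  2  3
3  2  2  2
0  0  1  3
2  1  1  2
2) 0  0  1  1
3  2  2  3
3  2  2  2
0  0  1  3
3  1  1  2
3) 0  0  1  1
3  2  2  3
3  2  2  2
1  0  1  3
0  2  1  2
4) 0  0  1  1
3  2  2  3
3  2  2  2
1  0  1  3
1  2  1  2
5) 0  0  1  1
3  2  2  3
3  2  2  2
1  0  1  3
2  2  1  2
6) 0  0  1  1
3  2  2  3
3  2  2  2
1  0  1  3
3  2  1  2
7) 0  0  1  1
3  2  2  3
3  2  2  2
2  0  1  3
0  3  1  2
8) 0  0  1  1
3  2  2  3
3  2  2  2
2  0  1  3
1  3  1  2
9) 0  0  1  1
3  2  2  3
3  2  2  2
2  0  1  3
2  3  1  2
10) 0  0  1  1
3  2  2  3
3  2  2  2
2  0  1  3
3  3  1  2
11) 0  0  1  1
3  2  2  3
3  2  2  2
3  1  1  3
1  0  2  2
12) 0  0  1  1
3  2  2  3
3  2  2  2
3  1  1  3
2  0  2  2
13) 0  0  1  1
3  2  2  3
3  2  2  2
3  1  1  3
3  0  2  2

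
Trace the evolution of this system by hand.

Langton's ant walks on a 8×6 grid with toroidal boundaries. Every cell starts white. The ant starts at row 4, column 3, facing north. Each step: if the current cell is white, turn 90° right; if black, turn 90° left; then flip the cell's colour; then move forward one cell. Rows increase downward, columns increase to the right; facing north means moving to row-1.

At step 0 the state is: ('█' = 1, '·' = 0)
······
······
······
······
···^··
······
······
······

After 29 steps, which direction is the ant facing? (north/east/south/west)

[0] ······
······
······
······
···^··
······
······
······
[1] ······
······
······
······
···█>·
······
······
······
[2] ······
······
······
······
···██·
····v·
······
······
[3] ······
······
······
······
···██·
···<█·
······
······
[4] ······
······
······
······
···^█·
···██·
······
······
[5] ······
······
······
······
··<·█·
···██·
······
······
[6] ······
······
······
··^···
··█·█·
···██·
······
······
[7] ······
······
······
··█>··
··█·█·
···██·
······
······
[8] ······
······
······
··██··
··█v█·
···██·
······
······
[9] ······
······
······
··██··
··<██·
···██·
······
······
[10] ······
······
······
··██··
···██·
··v██·
······
······
[11] ······
······
······
··██··
···██·
·<███·
······
······
[12] ······
······
······
··██··
·^·██·
·████·
······
······
[13] ······
······
······
··██··
·█>██·
·████·
······
······
[14] ······
······
······
··██··
·████·
·█v██·
······
······
[15] ······
······
······
··██··
·████·
·█·>█·
······
······
[16] ······
······
······
··██··
·██^█·
·█··█·
······
······
[17] ······
······
······
··██··
·█<·█·
·█··█·
······
······
[18] ······
······
······
··██··
·█··█·
·█v·█·
······
······
[19] ······
······
······
··██··
·█··█·
·<█·█·
······
······
[20] ······
······
······
··██··
·█··█·
··█·█·
·v····
······
[21] ······
······
······
··██··
·█··█·
··█·█·
<█····
······
[22] ······
······
······
··██··
·█··█·
^·█·█·
██····
······
[23] ······
······
······
··██··
·█··█·
█>█·█·
██····
······
[24] ······
······
······
··██··
·█··█·
███·█·
█v····
······
[25] ······
······
······
··██··
·█··█·
███·█·
█·>···
······
[26] ······
······
······
··██··
·█··█·
███·█·
█·█···
··v···
[27] ······
······
······
··██··
·█··█·
███·█·
█·█···
·<█···
[28] ······
······
······
··██··
·█··█·
███·█·
█^█···
·██···
[29] ······
······
······
··██··
·█··█·
███·█·
██>···
·██···

east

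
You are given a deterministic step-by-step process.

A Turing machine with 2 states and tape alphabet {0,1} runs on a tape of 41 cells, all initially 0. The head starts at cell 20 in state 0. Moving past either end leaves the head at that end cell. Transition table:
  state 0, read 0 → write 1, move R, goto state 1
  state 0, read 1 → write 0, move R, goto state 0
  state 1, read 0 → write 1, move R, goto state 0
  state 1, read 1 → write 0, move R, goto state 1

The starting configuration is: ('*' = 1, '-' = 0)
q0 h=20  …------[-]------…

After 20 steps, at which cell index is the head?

40

k=0  q0 h=20  …------[-]------…
k=1  q1 h=21  …-----*[-]------…
k=2  q0 h=22  …----**[-]------…
k=3  q1 h=23  …---***[-]------…
k=4  q0 h=24  …--****[-]------…
k=5  q1 h=25  …-*****[-]------…
k=6  q0 h=26  …******[-]------…
k=7  q1 h=27  …******[-]------…
k=8  q0 h=28  …******[-]------…
k=9  q1 h=29  …******[-]------…
k=10  q0 h=30  …******[-]------…
k=11  q1 h=31  …******[-]------…
k=12  q0 h=32  …******[-]------…
k=13  q1 h=33  …******[-]------…
k=14  q0 h=34  …******[-]------|
k=15  q1 h=35  …******[-]-----|
k=16  q0 h=36  …******[-]----|
k=17  q1 h=37  …******[-]---|
k=18  q0 h=38  …******[-]--|
k=19  q1 h=39  …******[-]-|
k=20  q0 h=40  …******[-]|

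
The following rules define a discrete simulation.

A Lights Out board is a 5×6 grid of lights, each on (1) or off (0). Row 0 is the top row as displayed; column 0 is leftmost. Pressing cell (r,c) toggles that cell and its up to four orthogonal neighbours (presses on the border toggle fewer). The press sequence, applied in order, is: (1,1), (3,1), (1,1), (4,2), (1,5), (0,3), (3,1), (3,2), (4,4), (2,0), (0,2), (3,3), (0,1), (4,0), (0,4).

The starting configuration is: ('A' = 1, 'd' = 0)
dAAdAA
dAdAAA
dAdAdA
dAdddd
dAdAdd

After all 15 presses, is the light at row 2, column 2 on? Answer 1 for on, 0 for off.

step 0: dAAdAA
dAdAAA
dAdAdA
dAdddd
dAdAdd
step 1: ddAdAA
AdAAAA
dddAdA
dAdddd
dAdAdd
step 2: ddAdAA
AdAAAA
dAdAdA
AdAddd
dddAdd
step 3: dAAdAA
dAdAAA
dddAdA
AdAddd
dddAdd
step 4: dAAdAA
dAdAAA
dddAdA
Addddd
dAAddd
step 5: dAAdAd
dAdAdd
dddAdd
Addddd
dAAddd
step 6: dAdAdd
dAdddd
dddAdd
Addddd
dAAddd
step 7: dAdAdd
dAdddd
dAdAdd
dAAddd
ddAddd
step 8: dAdAdd
dAdddd
dAAAdd
dddAdd
dddddd
step 9: dAdAdd
dAdddd
dAAAdd
dddAAd
dddAAA
step 10: dAdAdd
AAdddd
AdAAdd
AddAAd
dddAAA
step 11: ddAddd
AAAddd
AdAAdd
AddAAd
dddAAA
step 12: ddAddd
AAAddd
AdAddd
AdAddd
ddddAA
step 13: AAdddd
AdAddd
AdAddd
AdAddd
ddddAA
step 14: AAdddd
AdAddd
AdAddd
ddAddd
AAddAA
step 15: AAdAAA
AdAdAd
AdAddd
ddAddd
AAddAA

1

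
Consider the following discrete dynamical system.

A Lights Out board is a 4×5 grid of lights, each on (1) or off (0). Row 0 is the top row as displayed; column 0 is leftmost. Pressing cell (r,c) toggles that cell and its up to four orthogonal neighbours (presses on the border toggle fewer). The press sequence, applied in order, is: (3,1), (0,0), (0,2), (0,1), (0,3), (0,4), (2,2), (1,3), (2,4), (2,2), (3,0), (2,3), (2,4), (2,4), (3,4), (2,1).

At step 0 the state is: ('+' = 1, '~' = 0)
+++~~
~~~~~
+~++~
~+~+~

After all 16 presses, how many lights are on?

gen 0: +++~~
~~~~~
+~++~
~+~+~
gen 1: +++~~
~~~~~
++++~
+~++~
gen 2: ~~+~~
+~~~~
++++~
+~++~
gen 3: ~+~+~
+~+~~
++++~
+~++~
gen 4: +~++~
+++~~
++++~
+~++~
gen 5: +~~~+
++++~
++++~
+~++~
gen 6: +~~+~
+++++
++++~
+~++~
gen 7: +~~+~
++~++
+~~~~
+~~+~
gen 8: +~~~~
+++~~
+~~+~
+~~+~
gen 9: +~~~~
+++~+
+~~~+
+~~++
gen 10: +~~~~
++~~+
+++++
+~+++
gen 11: +~~~~
++~~+
~++++
~++++
gen 12: +~~~~
++~++
~+~~~
~++~+
gen 13: +~~~~
++~+~
~+~++
~++~~
gen 14: +~~~~
++~++
~+~~~
~++~+
gen 15: +~~~~
++~++
~+~~+
~+++~
gen 16: +~~~~
+~~++
+~+~+
~~++~

9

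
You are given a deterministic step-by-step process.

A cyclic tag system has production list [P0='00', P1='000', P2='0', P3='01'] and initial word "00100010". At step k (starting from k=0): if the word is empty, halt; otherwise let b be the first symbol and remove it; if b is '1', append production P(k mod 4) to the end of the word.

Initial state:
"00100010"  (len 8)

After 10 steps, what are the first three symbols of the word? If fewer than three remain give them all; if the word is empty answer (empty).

(empty)

k=0  "00100010"  (len 8)
k=1  "0100010"  (len 7)
k=2  "100010"  (len 6)
k=3  "000100"  (len 6)
k=4  "00100"  (len 5)
k=5  "0100"  (len 4)
k=6  "100"  (len 3)
k=7  "000"  (len 3)
k=8  "00"  (len 2)
k=9  "0"  (len 1)
k=10  (halted — word empty)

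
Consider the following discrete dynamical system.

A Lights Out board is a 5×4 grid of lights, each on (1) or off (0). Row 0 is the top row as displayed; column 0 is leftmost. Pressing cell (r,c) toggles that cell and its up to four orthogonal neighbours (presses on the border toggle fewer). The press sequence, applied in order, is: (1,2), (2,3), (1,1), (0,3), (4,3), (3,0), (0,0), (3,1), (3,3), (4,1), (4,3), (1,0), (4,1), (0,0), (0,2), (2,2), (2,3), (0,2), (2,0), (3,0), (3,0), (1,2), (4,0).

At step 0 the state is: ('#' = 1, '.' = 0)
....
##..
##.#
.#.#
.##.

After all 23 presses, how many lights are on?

gen 0: ....
##..
##.#
.#.#
.##.
gen 1: ..#.
#.##
####
.#.#
.##.
gen 2: ..#.
#.#.
##..
.#..
.##.
gen 3: .##.
.#..
#...
.#..
.##.
gen 4: .#.#
.#.#
#...
.#..
.##.
gen 5: .#.#
.#.#
#...
.#.#
.#.#
gen 6: .#.#
.#.#
....
#..#
##.#
gen 7: #..#
##.#
....
#..#
##.#
gen 8: #..#
##.#
.#..
.###
#..#
gen 9: #..#
##.#
.#.#
.#..
#...
gen 10: #..#
##.#
.#.#
....
.##.
gen 11: #..#
##.#
.#.#
...#
.#.#
gen 12: ...#
...#
##.#
...#
.#.#
gen 13: ...#
...#
##.#
.#.#
#.##
gen 14: ##.#
#..#
##.#
.#.#
#.##
gen 15: #.#.
#.##
##.#
.#.#
#.##
gen 16: #.#.
#..#
#.#.
.###
#.##
gen 17: #.#.
#...
#..#
.##.
#.##
gen 18: ##.#
#.#.
#..#
.##.
#.##
gen 19: ##.#
..#.
.#.#
###.
#.##
gen 20: ##.#
..#.
##.#
..#.
..##
gen 21: ##.#
..#.
.#.#
###.
#.##
gen 22: ####
.#.#
.###
###.
#.##
gen 23: ####
.#.#
.###
.##.
.###

14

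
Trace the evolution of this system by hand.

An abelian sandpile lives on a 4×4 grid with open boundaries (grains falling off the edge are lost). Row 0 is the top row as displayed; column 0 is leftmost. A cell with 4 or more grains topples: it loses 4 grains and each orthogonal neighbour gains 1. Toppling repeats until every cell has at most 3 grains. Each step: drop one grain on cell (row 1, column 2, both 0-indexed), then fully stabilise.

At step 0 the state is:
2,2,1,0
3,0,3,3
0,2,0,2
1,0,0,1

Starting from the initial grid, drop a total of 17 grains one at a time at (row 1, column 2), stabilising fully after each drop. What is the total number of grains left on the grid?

25

0) 2,2,1,0
3,0,3,3
0,2,0,2
1,0,0,1
1) 2,2,2,1
3,1,1,0
0,2,1,3
1,0,0,1
2) 2,2,2,1
3,1,2,0
0,2,1,3
1,0,0,1
3) 2,2,2,1
3,1,3,0
0,2,1,3
1,0,0,1
4) 2,2,3,1
3,2,0,1
0,2,2,3
1,0,0,1
5) 2,2,3,1
3,2,1,1
0,2,2,3
1,0,0,1
6) 2,2,3,1
3,2,2,1
0,2,2,3
1,0,0,1
7) 2,2,3,1
3,2,3,1
0,2,2,3
1,0,0,1
8) 2,3,0,2
3,3,1,2
0,2,3,3
1,0,0,1
9) 2,3,0,2
3,3,2,2
0,2,3,3
1,0,0,1
10) 2,3,0,2
3,3,3,2
0,2,3,3
1,0,0,1
11) 0,1,2,3
1,3,3,0
2,0,2,1
1,1,1,2
12) 0,2,3,3
2,0,1,1
2,1,3,1
1,1,1,2
13) 0,2,3,3
2,0,2,1
2,1,3,1
1,1,1,2
14) 0,2,3,3
2,0,3,1
2,1,3,1
1,1,1,2
15) 0,3,1,0
2,1,2,3
2,2,0,2
1,1,2,2
16) 0,3,1,0
2,1,3,3
2,2,0,2
1,1,2,2
17) 0,3,2,1
2,2,1,0
2,2,1,3
1,1,2,2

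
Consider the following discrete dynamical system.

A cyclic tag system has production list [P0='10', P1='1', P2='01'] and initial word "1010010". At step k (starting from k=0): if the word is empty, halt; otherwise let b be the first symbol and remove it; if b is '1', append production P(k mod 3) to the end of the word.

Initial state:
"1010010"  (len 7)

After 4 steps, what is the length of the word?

7

0) "1010010"  (len 7)
1) "01001010"  (len 8)
2) "1001010"  (len 7)
3) "00101001"  (len 8)
4) "0101001"  (len 7)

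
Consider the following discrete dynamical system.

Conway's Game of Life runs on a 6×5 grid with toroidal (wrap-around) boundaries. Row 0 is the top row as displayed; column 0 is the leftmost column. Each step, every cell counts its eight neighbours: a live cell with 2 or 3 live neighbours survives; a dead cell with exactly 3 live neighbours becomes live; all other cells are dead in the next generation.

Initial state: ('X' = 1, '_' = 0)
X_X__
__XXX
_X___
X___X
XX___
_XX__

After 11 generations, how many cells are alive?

step 0: X_X__
__XXX
_X___
X___X
XX___
_XX__
step 1: X___X
X_XXX
_XX__
____X
__X_X
__X__
step 2: X_X__
__X__
_XX__
XXX__
_____
XX__X
step 3: X_XXX
__XX_
X__X_
X_X__
__X_X
XX__X
step 4: _____
X____
___X_
X_X__
__X_X
_____
step 5: _____
_____
_X__X
_XX_X
_X_X_
_____
step 6: _____
_____
_XXX_
_X__X
XX_X_
_____
step 7: _____
__X__
XXXX_
____X
XXX_X
_____
step 8: _____
__XX_
XXXXX
_____
XX_XX
XX___
step 9: _XX__
X____
XX__X
_____
_XX_X
_XX__
step 10: X_X__
__X_X
XX__X
__XXX
XXXX_
_____
step 11: _X_X_
__X_X
_X___
_____
XX___
X__XX

10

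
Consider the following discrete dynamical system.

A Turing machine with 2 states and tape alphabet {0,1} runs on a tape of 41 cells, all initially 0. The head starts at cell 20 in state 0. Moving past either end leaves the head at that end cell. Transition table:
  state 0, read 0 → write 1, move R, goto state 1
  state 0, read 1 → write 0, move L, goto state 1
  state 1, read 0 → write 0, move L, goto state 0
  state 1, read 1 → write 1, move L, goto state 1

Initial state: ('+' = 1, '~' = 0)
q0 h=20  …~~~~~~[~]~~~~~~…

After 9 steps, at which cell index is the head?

17

k=0  q0 h=20  …~~~~~~[~]~~~~~~…
k=1  q1 h=21  …~~~~~+[~]~~~~~~…
k=2  q0 h=20  …~~~~~~[+]~~~~~~…
k=3  q1 h=19  …~~~~~~[~]~~~~~~…
k=4  q0 h=18  …~~~~~~[~]~~~~~~…
k=5  q1 h=19  …~~~~~+[~]~~~~~~…
k=6  q0 h=18  …~~~~~~[+]~~~~~~…
k=7  q1 h=17  …~~~~~~[~]~~~~~~…
k=8  q0 h=16  …~~~~~~[~]~~~~~~…
k=9  q1 h=17  …~~~~~+[~]~~~~~~…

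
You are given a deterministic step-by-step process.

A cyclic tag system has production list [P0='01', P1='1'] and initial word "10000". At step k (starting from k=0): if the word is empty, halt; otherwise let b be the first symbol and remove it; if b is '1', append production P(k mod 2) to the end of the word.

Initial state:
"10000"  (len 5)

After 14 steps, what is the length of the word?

1

k=0  "10000"  (len 5)
k=1  "000001"  (len 6)
k=2  "00001"  (len 5)
k=3  "0001"  (len 4)
k=4  "001"  (len 3)
k=5  "01"  (len 2)
k=6  "1"  (len 1)
k=7  "01"  (len 2)
k=8  "1"  (len 1)
k=9  "01"  (len 2)
k=10  "1"  (len 1)
k=11  "01"  (len 2)
k=12  "1"  (len 1)
k=13  "01"  (len 2)
k=14  "1"  (len 1)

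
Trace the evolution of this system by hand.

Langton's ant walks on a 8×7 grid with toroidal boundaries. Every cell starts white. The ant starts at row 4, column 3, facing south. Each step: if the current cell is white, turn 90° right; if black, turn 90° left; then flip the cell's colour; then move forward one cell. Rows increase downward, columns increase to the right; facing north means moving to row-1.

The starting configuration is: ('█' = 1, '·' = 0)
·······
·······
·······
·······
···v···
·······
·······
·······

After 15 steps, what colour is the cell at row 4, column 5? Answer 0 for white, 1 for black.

1

step 0: ·······
·······
·······
·······
···v···
·······
·······
·······
step 1: ·······
·······
·······
·······
··<█···
·······
·······
·······
step 2: ·······
·······
·······
··^····
··██···
·······
·······
·······
step 3: ·······
·······
·······
··█>···
··██···
·······
·······
·······
step 4: ·······
·······
·······
··██···
··█v···
·······
·······
·······
step 5: ·······
·······
·······
··██···
··█·>··
·······
·······
·······
step 6: ·······
·······
·······
··██···
··█·█··
····v··
·······
·······
step 7: ·······
·······
·······
··██···
··█·█··
···<█··
·······
·······
step 8: ·······
·······
·······
··██···
··█^█··
···██··
·······
·······
step 9: ·······
·······
·······
··██···
··██>··
···██··
·······
·······
step 10: ·······
·······
·······
··██^··
··██···
···██··
·······
·······
step 11: ·······
·······
·······
··███>·
··██···
···██··
·······
·······
step 12: ·······
·······
·······
··████·
··██·v·
···██··
·······
·······
step 13: ·······
·······
·······
··████·
··██<█·
···██··
·······
·······
step 14: ·······
·······
·······
··██^█·
··████·
···██··
·······
·······
step 15: ·······
·······
·······
··█<·█·
··████·
···██··
·······
·······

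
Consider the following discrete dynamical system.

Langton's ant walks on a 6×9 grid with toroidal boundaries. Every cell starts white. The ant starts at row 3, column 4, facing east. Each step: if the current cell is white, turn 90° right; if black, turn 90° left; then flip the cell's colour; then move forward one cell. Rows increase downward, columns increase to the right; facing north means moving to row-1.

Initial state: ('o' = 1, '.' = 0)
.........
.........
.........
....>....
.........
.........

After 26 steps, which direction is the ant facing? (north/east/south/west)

gen 0: .........
.........
.........
....>....
.........
.........
gen 1: .........
.........
.........
....o....
....v....
.........
gen 2: .........
.........
.........
....o....
...<o....
.........
gen 3: .........
.........
.........
...^o....
...oo....
.........
gen 4: .........
.........
.........
...o>....
...oo....
.........
gen 5: .........
.........
....^....
...o.....
...oo....
.........
gen 6: .........
.........
....o>...
...o.....
...oo....
.........
gen 7: .........
.........
....oo...
...o.v...
...oo....
.........
gen 8: .........
.........
....oo...
...o<o...
...oo....
.........
gen 9: .........
.........
....^o...
...ooo...
...oo....
.........
gen 10: .........
.........
...<.o...
...ooo...
...oo....
.........
gen 11: .........
...^.....
...o.o...
...ooo...
...oo....
.........
gen 12: .........
...o>....
...o.o...
...ooo...
...oo....
.........
gen 13: .........
...oo....
...ovo...
...ooo...
...oo....
.........
gen 14: .........
...oo....
...<oo...
...ooo...
...oo....
.........
gen 15: .........
...oo....
....oo...
...voo...
...oo....
.........
gen 16: .........
...oo....
....oo...
....>o...
...oo....
.........
gen 17: .........
...oo....
....^o...
.....o...
...oo....
.........
gen 18: .........
...oo....
...<.o...
.....o...
...oo....
.........
gen 19: .........
...^o....
...o.o...
.....o...
...oo....
.........
gen 20: .........
..<.o....
...o.o...
.....o...
...oo....
.........
gen 21: ..^......
..o.o....
...o.o...
.....o...
...oo....
.........
gen 22: ..o>.....
..o.o....
...o.o...
.....o...
...oo....
.........
gen 23: ..oo.....
..ovo....
...o.o...
.....o...
...oo....
.........
gen 24: ..oo.....
..<oo....
...o.o...
.....o...
...oo....
.........
gen 25: ..oo.....
...oo....
..vo.o...
.....o...
...oo....
.........
gen 26: ..oo.....
...oo....
.<oo.o...
.....o...
...oo....
.........

west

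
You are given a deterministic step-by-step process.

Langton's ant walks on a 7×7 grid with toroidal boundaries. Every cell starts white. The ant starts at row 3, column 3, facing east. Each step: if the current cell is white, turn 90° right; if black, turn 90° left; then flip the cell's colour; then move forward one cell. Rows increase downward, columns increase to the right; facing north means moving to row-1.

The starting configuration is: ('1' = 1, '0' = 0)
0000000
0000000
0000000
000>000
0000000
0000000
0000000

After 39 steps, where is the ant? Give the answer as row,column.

3,0

t=0: 0000000
0000000
0000000
000>000
0000000
0000000
0000000
t=1: 0000000
0000000
0000000
0001000
000v000
0000000
0000000
t=2: 0000000
0000000
0000000
0001000
00<1000
0000000
0000000
t=3: 0000000
0000000
0000000
00^1000
0011000
0000000
0000000
t=4: 0000000
0000000
0000000
001>000
0011000
0000000
0000000
t=5: 0000000
0000000
000^000
0010000
0011000
0000000
0000000
t=6: 0000000
0000000
0001>00
0010000
0011000
0000000
0000000
t=7: 0000000
0000000
0001100
0010v00
0011000
0000000
0000000
t=8: 0000000
0000000
0001100
001<100
0011000
0000000
0000000
t=9: 0000000
0000000
000^100
0011100
0011000
0000000
0000000
t=10: 0000000
0000000
00<0100
0011100
0011000
0000000
0000000
t=11: 0000000
00^0000
0010100
0011100
0011000
0000000
0000000
t=12: 0000000
001>000
0010100
0011100
0011000
0000000
0000000
t=13: 0000000
0011000
001v100
0011100
0011000
0000000
0000000
t=14: 0000000
0011000
00<1100
0011100
0011000
0000000
0000000
t=15: 0000000
0011000
0001100
00v1100
0011000
0000000
0000000
t=16: 0000000
0011000
0001100
000>100
0011000
0000000
0000000
t=17: 0000000
0011000
000^100
0000100
0011000
0000000
0000000
t=18: 0000000
0011000
00<0100
0000100
0011000
0000000
0000000
t=19: 0000000
00^1000
0010100
0000100
0011000
0000000
0000000
t=20: 0000000
0<01000
0010100
0000100
0011000
0000000
0000000
t=21: 0^00000
0101000
0010100
0000100
0011000
0000000
0000000
t=22: 01>0000
0101000
0010100
0000100
0011000
0000000
0000000
t=23: 0110000
01v1000
0010100
0000100
0011000
0000000
0000000
t=24: 0110000
0<11000
0010100
0000100
0011000
0000000
0000000
t=25: 0110000
0011000
0v10100
0000100
0011000
0000000
0000000
t=26: 0110000
0011000
<110100
0000100
0011000
0000000
0000000
t=27: 0110000
^011000
1110100
0000100
0011000
0000000
0000000
t=28: 0110000
1>11000
1110100
0000100
0011000
0000000
0000000
t=29: 0110000
1111000
1v10100
0000100
0011000
0000000
0000000
t=30: 0110000
1111000
10>0100
0000100
0011000
0000000
0000000
t=31: 0110000
11^1000
1000100
0000100
0011000
0000000
0000000
t=32: 0110000
1<01000
1000100
0000100
0011000
0000000
0000000
t=33: 0110000
1001000
1v00100
0000100
0011000
0000000
0000000
t=34: 0110000
1001000
<100100
0000100
0011000
0000000
0000000
t=35: 0110000
1001000
0100100
v000100
0011000
0000000
0000000
t=36: 0110000
1001000
0100100
100010<
0011000
0000000
0000000
t=37: 0110000
1001000
010010^
1000101
0011000
0000000
0000000
t=38: 0110000
1001000
>100101
1000101
0011000
0000000
0000000
t=39: 0110000
1001000
1100101
v000101
0011000
0000000
0000000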